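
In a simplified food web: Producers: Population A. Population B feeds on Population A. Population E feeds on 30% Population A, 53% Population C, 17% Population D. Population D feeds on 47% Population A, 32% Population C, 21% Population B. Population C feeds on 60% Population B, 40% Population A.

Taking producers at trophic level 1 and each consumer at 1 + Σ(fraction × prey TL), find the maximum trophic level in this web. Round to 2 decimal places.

Population B: 1 + 1 = 2
Population C: 1 + (0.6×2 + 0.4×1) = 2.6
Population D: 1 + (0.47×1 + 0.32×2.6 + 0.21×2) = 2.722
Population E: 1 + (0.3×1 + 0.53×2.6 + 0.17×2.722) = 3.14074

3.14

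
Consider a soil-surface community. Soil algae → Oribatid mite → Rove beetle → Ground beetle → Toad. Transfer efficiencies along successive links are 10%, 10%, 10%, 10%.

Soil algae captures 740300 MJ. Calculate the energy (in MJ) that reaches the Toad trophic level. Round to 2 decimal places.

Oribatid mite: 740300 × 0.1 = 74030 MJ
Rove beetle: 74030 × 0.1 = 7403 MJ
Ground beetle: 7403 × 0.1 = 740.3 MJ
Toad: 740.3 × 0.1 = 74.03 MJ

74.03 MJ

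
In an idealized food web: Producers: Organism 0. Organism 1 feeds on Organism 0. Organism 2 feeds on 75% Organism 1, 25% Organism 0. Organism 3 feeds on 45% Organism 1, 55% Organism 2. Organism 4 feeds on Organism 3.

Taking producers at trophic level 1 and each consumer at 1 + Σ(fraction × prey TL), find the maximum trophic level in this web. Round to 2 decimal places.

Organism 1: 1 + 1 = 2
Organism 2: 1 + (0.75×2 + 0.25×1) = 2.75
Organism 3: 1 + (0.45×2 + 0.55×2.75) = 3.4125
Organism 4: 1 + 3.4125 = 4.4125

4.41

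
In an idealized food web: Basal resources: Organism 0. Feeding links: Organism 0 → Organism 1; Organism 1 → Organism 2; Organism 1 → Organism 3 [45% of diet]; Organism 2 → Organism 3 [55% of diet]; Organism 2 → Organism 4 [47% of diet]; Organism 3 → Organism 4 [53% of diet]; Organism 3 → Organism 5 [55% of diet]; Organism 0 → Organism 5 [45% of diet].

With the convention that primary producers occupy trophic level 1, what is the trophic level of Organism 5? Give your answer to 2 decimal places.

3.40

Organism 1: 1 + 1 = 2
Organism 2: 1 + 2 = 3
Organism 3: 1 + (0.45×2 + 0.55×3) = 3.55
Organism 4: 1 + (0.47×3 + 0.53×3.55) = 4.2915
Organism 5: 1 + (0.55×3.55 + 0.45×1) = 3.4025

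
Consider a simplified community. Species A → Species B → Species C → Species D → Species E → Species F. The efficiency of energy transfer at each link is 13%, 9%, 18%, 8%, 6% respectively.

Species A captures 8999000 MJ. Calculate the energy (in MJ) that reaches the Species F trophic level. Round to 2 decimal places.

90.97 MJ

Species B: 8999000 × 0.13 = 1169870 MJ
Species C: 1169870 × 0.09 = 105288.3 MJ
Species D: 105288.3 × 0.18 = 18951.894 MJ
Species E: 18951.894 × 0.08 = 1516.15152 MJ
Species F: 1516.15152 × 0.06 = 90.9690912 MJ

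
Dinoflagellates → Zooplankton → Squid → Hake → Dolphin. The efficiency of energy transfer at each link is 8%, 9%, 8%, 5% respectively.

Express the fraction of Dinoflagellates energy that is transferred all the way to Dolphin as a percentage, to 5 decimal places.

0.00288%

Product of link efficiencies: 0.08 × 0.09 × 0.08 × 0.05 = 0.0000288
As a percentage: 0.0000288 × 100 = 0.00288%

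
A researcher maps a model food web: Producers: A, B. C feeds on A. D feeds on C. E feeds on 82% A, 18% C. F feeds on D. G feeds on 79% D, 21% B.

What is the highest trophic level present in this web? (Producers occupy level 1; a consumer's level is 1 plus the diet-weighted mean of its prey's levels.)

C: 1 + 1 = 2
D: 1 + 2 = 3
E: 1 + (0.82×1 + 0.18×2) = 2.18
F: 1 + 3 = 4
G: 1 + (0.79×3 + 0.21×1) = 3.58

4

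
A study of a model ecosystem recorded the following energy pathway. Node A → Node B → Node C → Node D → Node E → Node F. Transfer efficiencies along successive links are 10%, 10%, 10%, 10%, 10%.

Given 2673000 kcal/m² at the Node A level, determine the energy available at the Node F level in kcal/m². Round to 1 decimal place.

26.7 kcal/m²

Node B: 2673000 × 0.1 = 267300 kcal/m²
Node C: 267300 × 0.1 = 26730 kcal/m²
Node D: 26730 × 0.1 = 2673 kcal/m²
Node E: 2673 × 0.1 = 267.3 kcal/m²
Node F: 267.3 × 0.1 = 26.73 kcal/m²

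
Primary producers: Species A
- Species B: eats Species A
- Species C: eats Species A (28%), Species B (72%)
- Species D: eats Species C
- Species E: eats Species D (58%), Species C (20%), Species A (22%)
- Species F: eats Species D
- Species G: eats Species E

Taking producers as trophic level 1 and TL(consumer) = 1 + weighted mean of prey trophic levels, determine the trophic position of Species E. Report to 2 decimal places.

Species B: 1 + 1 = 2
Species C: 1 + (0.28×1 + 0.72×2) = 2.72
Species D: 1 + 2.72 = 3.72
Species E: 1 + (0.58×3.72 + 0.2×2.72 + 0.22×1) = 3.9216
Species F: 1 + 3.72 = 4.72
Species G: 1 + 3.9216 = 4.9216

3.92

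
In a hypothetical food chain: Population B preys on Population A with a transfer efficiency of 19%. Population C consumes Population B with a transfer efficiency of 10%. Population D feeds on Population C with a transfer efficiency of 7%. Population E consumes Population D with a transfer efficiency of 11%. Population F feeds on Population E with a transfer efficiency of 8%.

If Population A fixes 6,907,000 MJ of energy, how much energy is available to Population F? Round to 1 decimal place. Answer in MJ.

80.8 MJ

Population B: 6907000 × 0.19 = 1312330 MJ
Population C: 1312330 × 0.1 = 131233 MJ
Population D: 131233 × 0.07 = 9186.31 MJ
Population E: 9186.31 × 0.11 = 1010.4941 MJ
Population F: 1010.4941 × 0.08 = 80.839528 MJ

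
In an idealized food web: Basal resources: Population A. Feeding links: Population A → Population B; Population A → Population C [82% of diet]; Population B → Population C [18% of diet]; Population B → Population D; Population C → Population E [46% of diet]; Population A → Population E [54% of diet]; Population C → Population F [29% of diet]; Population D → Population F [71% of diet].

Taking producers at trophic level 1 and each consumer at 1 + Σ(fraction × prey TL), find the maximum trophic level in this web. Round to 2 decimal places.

Population B: 1 + 1 = 2
Population C: 1 + (0.82×1 + 0.18×2) = 2.18
Population D: 1 + 2 = 3
Population E: 1 + (0.46×2.18 + 0.54×1) = 2.5428
Population F: 1 + (0.29×2.18 + 0.71×3) = 3.7622

3.76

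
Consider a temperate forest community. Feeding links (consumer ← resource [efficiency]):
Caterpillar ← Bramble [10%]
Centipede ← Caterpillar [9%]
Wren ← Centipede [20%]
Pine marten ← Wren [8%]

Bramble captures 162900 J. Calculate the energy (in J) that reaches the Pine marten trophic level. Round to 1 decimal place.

23.5 J

Caterpillar: 162900 × 0.1 = 16290 J
Centipede: 16290 × 0.09 = 1466.1 J
Wren: 1466.1 × 0.2 = 293.22 J
Pine marten: 293.22 × 0.08 = 23.4576 J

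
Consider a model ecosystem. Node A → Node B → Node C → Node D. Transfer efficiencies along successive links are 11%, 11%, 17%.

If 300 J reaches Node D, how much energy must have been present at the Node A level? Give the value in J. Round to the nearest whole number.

145843 J

Cumulative transfer efficiency: 0.11 × 0.11 × 0.17 = 0.002057
Node A energy = 300 / 0.002057 = 145843 J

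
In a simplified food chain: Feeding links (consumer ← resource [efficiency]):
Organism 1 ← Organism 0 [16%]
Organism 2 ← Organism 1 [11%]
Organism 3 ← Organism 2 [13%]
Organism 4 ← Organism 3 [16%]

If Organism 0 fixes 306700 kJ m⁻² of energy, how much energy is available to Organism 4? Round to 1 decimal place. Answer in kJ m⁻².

112.3 kJ m⁻²

Organism 1: 306700 × 0.16 = 49072 kJ m⁻²
Organism 2: 49072 × 0.11 = 5397.92 kJ m⁻²
Organism 3: 5397.92 × 0.13 = 701.7296 kJ m⁻²
Organism 4: 701.7296 × 0.16 = 112.276736 kJ m⁻²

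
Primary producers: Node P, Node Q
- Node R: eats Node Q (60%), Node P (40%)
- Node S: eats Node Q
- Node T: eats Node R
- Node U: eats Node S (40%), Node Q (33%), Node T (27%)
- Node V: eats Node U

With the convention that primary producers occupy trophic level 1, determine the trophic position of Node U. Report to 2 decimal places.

Node R: 1 + (0.6×1 + 0.4×1) = 2
Node S: 1 + 1 = 2
Node T: 1 + 2 = 3
Node U: 1 + (0.4×2 + 0.33×1 + 0.27×3) = 2.94
Node V: 1 + 2.94 = 3.94

2.94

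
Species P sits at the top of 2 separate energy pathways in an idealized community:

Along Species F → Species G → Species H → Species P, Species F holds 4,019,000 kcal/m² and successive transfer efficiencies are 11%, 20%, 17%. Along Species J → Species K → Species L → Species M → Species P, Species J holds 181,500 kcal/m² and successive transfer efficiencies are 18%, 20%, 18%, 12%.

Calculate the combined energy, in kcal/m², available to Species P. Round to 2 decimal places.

15172.19 kcal/m²

Via Species F: 4019000 × 0.11 × 0.2 × 0.17 = 15031.06 kcal/m²
Via Species J: 181500 × 0.18 × 0.2 × 0.18 × 0.12 = 141.1344 kcal/m²
Total at Species P: 15031.06 + 141.1344 = 15172.1944 kcal/m²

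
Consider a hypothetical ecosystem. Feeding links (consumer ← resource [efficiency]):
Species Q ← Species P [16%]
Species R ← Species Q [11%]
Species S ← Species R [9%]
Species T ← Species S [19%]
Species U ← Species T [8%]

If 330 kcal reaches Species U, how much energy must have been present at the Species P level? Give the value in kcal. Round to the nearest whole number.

Cumulative transfer efficiency: 0.16 × 0.11 × 0.09 × 0.19 × 0.08 = 0.0000240768
Species P energy = 330 / 0.0000240768 = 13706140 kcal

13706140 kcal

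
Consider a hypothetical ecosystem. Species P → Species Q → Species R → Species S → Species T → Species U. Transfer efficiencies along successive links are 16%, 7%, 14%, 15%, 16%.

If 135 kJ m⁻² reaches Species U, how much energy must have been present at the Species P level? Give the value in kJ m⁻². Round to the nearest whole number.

3587372 kJ m⁻²

Cumulative transfer efficiency: 0.16 × 0.07 × 0.14 × 0.15 × 0.16 = 0.000037632
Species P energy = 135 / 0.000037632 = 3587372 kJ m⁻²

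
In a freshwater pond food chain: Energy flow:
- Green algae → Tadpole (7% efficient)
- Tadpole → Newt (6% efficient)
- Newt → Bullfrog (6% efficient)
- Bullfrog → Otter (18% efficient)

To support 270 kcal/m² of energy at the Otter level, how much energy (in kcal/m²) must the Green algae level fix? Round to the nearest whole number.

Cumulative transfer efficiency: 0.07 × 0.06 × 0.06 × 0.18 = 0.00004536
Green algae energy = 270 / 0.00004536 = 5952381 kcal/m²

5952381 kcal/m²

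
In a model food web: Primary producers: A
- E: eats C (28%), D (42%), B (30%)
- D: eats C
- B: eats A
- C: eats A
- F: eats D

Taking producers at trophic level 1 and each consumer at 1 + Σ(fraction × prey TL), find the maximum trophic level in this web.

4

B: 1 + 1 = 2
C: 1 + 1 = 2
D: 1 + 2 = 3
E: 1 + (0.28×2 + 0.42×3 + 0.3×2) = 3.42
F: 1 + 3 = 4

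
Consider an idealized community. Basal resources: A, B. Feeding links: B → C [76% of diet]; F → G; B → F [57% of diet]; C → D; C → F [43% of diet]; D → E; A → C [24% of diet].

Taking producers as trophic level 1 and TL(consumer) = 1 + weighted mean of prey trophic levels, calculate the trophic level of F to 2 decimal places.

C: 1 + (0.76×1 + 0.24×1) = 2
D: 1 + 2 = 3
E: 1 + 3 = 4
F: 1 + (0.43×2 + 0.57×1) = 2.43
G: 1 + 2.43 = 3.43

2.43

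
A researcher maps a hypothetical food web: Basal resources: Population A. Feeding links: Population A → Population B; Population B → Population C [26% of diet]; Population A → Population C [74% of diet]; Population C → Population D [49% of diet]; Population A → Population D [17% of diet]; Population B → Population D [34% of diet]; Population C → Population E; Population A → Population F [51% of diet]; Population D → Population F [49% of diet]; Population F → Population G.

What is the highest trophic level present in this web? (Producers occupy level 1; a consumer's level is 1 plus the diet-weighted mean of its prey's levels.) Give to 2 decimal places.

3.96

Population B: 1 + 1 = 2
Population C: 1 + (0.26×2 + 0.74×1) = 2.26
Population D: 1 + (0.49×2.26 + 0.17×1 + 0.34×2) = 2.9574
Population E: 1 + 2.26 = 3.26
Population F: 1 + (0.51×1 + 0.49×2.9574) = 2.959126
Population G: 1 + 2.959126 = 3.959126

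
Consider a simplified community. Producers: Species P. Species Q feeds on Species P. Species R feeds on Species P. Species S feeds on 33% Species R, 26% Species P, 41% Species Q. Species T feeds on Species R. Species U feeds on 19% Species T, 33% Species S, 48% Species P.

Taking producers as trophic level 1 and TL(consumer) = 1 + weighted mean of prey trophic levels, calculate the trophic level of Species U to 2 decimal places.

Species Q: 1 + 1 = 2
Species R: 1 + 1 = 2
Species S: 1 + (0.33×2 + 0.26×1 + 0.41×2) = 2.74
Species T: 1 + 2 = 3
Species U: 1 + (0.19×3 + 0.33×2.74 + 0.48×1) = 2.9542

2.95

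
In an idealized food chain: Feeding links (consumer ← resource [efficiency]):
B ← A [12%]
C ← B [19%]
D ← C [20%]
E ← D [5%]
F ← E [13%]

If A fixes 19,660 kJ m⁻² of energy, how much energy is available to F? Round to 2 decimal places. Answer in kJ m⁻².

B: 19660 × 0.12 = 2359.2 kJ m⁻²
C: 2359.2 × 0.19 = 448.248 kJ m⁻²
D: 448.248 × 0.2 = 89.6496 kJ m⁻²
E: 89.6496 × 0.05 = 4.48248 kJ m⁻²
F: 4.48248 × 0.13 = 0.5827224 kJ m⁻²

0.58 kJ m⁻²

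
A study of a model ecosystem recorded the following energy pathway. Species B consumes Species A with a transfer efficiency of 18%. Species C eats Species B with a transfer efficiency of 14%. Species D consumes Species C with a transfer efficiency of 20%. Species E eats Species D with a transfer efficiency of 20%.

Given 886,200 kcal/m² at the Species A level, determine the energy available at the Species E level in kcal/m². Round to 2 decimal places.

893.29 kcal/m²

Species B: 886200 × 0.18 = 159516 kcal/m²
Species C: 159516 × 0.14 = 22332.24 kcal/m²
Species D: 22332.24 × 0.2 = 4466.448 kcal/m²
Species E: 4466.448 × 0.2 = 893.2896 kcal/m²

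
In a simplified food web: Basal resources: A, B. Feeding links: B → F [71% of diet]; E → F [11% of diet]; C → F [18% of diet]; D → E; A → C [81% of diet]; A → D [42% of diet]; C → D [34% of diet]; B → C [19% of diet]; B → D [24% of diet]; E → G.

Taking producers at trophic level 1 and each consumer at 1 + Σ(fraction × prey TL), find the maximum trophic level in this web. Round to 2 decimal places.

C: 1 + (0.81×1 + 0.19×1) = 2
D: 1 + (0.24×1 + 0.42×1 + 0.34×2) = 2.34
E: 1 + 2.34 = 3.34
F: 1 + (0.18×2 + 0.71×1 + 0.11×3.34) = 2.4374
G: 1 + 3.34 = 4.34

4.34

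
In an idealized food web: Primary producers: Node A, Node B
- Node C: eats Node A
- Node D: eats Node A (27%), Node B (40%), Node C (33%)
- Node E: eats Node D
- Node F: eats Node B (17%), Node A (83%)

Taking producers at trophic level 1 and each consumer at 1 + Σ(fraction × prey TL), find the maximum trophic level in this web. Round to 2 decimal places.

3.33

Node C: 1 + 1 = 2
Node D: 1 + (0.27×1 + 0.4×1 + 0.33×2) = 2.33
Node E: 1 + 2.33 = 3.33
Node F: 1 + (0.17×1 + 0.83×1) = 2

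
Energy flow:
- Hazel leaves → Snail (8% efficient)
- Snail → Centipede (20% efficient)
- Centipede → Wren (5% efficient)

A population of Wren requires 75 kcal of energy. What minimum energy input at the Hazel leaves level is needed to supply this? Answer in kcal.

93750 kcal

Cumulative transfer efficiency: 0.08 × 0.2 × 0.05 = 0.0008
Hazel leaves energy = 75 / 0.0008 = 93750 kcal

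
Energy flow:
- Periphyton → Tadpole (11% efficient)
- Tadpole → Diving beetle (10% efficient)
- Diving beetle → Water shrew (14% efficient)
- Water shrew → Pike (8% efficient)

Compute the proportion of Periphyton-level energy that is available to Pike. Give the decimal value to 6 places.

Product of link efficiencies: 0.11 × 0.1 × 0.14 × 0.08 = 0.0001232

0.000123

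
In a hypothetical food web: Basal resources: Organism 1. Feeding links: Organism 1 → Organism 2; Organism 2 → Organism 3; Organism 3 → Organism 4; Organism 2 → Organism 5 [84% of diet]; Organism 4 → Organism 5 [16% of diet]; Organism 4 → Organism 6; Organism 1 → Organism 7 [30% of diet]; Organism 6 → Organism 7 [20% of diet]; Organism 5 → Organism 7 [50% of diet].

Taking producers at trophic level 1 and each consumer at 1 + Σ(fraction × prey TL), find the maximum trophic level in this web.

Organism 2: 1 + 1 = 2
Organism 3: 1 + 2 = 3
Organism 4: 1 + 3 = 4
Organism 5: 1 + (0.84×2 + 0.16×4) = 3.32
Organism 6: 1 + 4 = 5
Organism 7: 1 + (0.3×1 + 0.2×5 + 0.5×3.32) = 3.96

5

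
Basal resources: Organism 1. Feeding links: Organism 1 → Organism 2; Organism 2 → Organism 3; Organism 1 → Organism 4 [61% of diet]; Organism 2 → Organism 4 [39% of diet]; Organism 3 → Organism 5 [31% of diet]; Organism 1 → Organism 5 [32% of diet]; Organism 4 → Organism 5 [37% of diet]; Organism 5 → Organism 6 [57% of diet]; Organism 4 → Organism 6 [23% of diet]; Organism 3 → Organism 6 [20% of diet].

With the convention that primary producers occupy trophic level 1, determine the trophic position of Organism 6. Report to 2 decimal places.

3.94

Organism 2: 1 + 1 = 2
Organism 3: 1 + 2 = 3
Organism 4: 1 + (0.61×1 + 0.39×2) = 2.39
Organism 5: 1 + (0.31×3 + 0.32×1 + 0.37×2.39) = 3.1343
Organism 6: 1 + (0.57×3.1343 + 0.23×2.39 + 0.2×3) = 3.936251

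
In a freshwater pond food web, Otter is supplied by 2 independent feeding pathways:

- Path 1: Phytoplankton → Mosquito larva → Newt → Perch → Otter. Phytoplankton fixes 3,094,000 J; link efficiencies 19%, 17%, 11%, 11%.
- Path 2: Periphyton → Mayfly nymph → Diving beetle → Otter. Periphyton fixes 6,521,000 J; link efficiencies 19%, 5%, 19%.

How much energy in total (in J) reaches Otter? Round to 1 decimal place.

Path 1: 3094000 × 0.19 × 0.17 × 0.11 × 0.11 = 1209.22802 J
Path 2: 6521000 × 0.19 × 0.05 × 0.19 = 11770.405 J
Total at Otter: 1209.22802 + 11770.405 = 12979.63302 J

12979.6 J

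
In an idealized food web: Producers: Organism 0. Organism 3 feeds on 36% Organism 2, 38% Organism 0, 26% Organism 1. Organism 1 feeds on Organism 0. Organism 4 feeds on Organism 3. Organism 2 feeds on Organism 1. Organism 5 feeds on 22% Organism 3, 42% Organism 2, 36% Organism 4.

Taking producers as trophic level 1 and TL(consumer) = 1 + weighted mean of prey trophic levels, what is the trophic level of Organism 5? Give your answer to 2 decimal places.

4.35

Organism 1: 1 + 1 = 2
Organism 2: 1 + 2 = 3
Organism 3: 1 + (0.36×3 + 0.38×1 + 0.26×2) = 2.98
Organism 4: 1 + 2.98 = 3.98
Organism 5: 1 + (0.22×2.98 + 0.42×3 + 0.36×3.98) = 4.3484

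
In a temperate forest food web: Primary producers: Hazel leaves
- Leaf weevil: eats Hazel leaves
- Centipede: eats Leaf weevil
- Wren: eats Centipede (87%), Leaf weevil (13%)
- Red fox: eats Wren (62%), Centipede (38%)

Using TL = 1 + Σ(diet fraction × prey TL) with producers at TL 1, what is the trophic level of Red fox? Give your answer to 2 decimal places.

Leaf weevil: 1 + 1 = 2
Centipede: 1 + 2 = 3
Wren: 1 + (0.87×3 + 0.13×2) = 3.87
Red fox: 1 + (0.62×3.87 + 0.38×3) = 4.5394

4.54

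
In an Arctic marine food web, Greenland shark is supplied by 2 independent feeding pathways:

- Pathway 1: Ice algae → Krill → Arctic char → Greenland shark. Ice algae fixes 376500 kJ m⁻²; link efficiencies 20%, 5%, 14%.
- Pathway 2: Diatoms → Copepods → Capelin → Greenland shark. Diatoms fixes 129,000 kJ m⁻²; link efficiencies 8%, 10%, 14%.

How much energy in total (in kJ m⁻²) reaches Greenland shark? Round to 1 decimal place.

Pathway 1: 376500 × 0.2 × 0.05 × 0.14 = 527.1 kJ m⁻²
Pathway 2: 129000 × 0.08 × 0.1 × 0.14 = 144.48 kJ m⁻²
Total at Greenland shark: 527.1 + 144.48 = 671.58 kJ m⁻²

671.6 kJ m⁻²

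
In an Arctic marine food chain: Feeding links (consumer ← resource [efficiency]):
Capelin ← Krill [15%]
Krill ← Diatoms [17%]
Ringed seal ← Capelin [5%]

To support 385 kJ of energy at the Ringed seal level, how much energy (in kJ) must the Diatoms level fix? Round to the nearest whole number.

Cumulative transfer efficiency: 0.17 × 0.15 × 0.05 = 0.001275
Diatoms energy = 385 / 0.001275 = 301961 kJ

301961 kJ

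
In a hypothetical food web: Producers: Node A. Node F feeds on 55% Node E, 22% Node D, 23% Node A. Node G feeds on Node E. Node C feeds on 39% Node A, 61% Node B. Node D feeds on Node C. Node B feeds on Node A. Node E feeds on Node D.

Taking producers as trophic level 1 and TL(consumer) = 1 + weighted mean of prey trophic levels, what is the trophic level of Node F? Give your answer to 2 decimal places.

Node B: 1 + 1 = 2
Node C: 1 + (0.39×1 + 0.61×2) = 2.61
Node D: 1 + 2.61 = 3.61
Node E: 1 + 3.61 = 4.61
Node F: 1 + (0.55×4.61 + 0.22×3.61 + 0.23×1) = 4.5597
Node G: 1 + 4.61 = 5.61

4.56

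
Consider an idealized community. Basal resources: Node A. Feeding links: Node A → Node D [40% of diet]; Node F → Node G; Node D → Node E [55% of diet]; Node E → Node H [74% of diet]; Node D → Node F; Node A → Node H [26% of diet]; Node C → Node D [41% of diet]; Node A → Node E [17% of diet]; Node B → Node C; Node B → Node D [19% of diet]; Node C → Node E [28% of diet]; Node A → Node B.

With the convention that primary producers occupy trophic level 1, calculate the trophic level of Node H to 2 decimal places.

3.97

Node B: 1 + 1 = 2
Node C: 1 + 2 = 3
Node D: 1 + (0.19×2 + 0.41×3 + 0.4×1) = 3.01
Node E: 1 + (0.55×3.01 + 0.28×3 + 0.17×1) = 3.6655
Node F: 1 + 3.01 = 4.01
Node G: 1 + 4.01 = 5.01
Node H: 1 + (0.74×3.6655 + 0.26×1) = 3.97247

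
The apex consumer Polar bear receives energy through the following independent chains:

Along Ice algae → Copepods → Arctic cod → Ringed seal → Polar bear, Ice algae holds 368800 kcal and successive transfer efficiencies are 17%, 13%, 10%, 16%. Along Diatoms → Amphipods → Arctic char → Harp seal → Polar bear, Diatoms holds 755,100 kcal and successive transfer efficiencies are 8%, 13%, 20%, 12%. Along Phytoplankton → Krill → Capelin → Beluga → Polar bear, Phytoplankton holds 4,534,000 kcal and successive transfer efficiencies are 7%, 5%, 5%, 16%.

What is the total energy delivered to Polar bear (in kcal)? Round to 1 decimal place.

Via Ice algae: 368800 × 0.17 × 0.13 × 0.1 × 0.16 = 130.40768 kcal
Via Diatoms: 755100 × 0.08 × 0.13 × 0.2 × 0.12 = 188.47296 kcal
Via Phytoplankton: 4534000 × 0.07 × 0.05 × 0.05 × 0.16 = 126.952 kcal
Total at Polar bear: 130.40768 + 188.47296 + 126.952 = 445.83264 kcal

445.8 kcal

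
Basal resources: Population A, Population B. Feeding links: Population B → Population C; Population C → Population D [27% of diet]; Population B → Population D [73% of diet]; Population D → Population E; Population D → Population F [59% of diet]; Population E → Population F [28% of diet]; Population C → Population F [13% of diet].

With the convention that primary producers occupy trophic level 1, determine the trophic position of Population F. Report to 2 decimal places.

3.51

Population C: 1 + 1 = 2
Population D: 1 + (0.27×2 + 0.73×1) = 2.27
Population E: 1 + 2.27 = 3.27
Population F: 1 + (0.59×2.27 + 0.28×3.27 + 0.13×2) = 3.5149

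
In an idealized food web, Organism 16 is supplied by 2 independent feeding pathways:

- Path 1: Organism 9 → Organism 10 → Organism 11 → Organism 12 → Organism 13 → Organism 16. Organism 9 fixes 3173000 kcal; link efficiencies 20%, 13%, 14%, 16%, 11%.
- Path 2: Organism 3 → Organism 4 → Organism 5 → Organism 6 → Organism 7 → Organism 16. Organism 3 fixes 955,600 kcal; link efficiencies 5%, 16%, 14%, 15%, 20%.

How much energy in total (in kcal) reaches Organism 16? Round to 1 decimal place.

Path 1: 3173000 × 0.2 × 0.13 × 0.14 × 0.16 × 0.11 = 203.275072 kcal
Path 2: 955600 × 0.05 × 0.16 × 0.14 × 0.15 × 0.2 = 32.10816 kcal
Total at Organism 16: 203.275072 + 32.10816 = 235.383232 kcal

235.4 kcal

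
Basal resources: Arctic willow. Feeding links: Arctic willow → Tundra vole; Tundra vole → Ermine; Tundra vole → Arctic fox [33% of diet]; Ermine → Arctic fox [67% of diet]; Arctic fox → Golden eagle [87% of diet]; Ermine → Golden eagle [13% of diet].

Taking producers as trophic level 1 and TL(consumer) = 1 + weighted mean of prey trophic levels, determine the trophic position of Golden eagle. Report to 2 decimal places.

4.58

Tundra vole: 1 + 1 = 2
Ermine: 1 + 2 = 3
Arctic fox: 1 + (0.33×2 + 0.67×3) = 3.67
Golden eagle: 1 + (0.87×3.67 + 0.13×3) = 4.5829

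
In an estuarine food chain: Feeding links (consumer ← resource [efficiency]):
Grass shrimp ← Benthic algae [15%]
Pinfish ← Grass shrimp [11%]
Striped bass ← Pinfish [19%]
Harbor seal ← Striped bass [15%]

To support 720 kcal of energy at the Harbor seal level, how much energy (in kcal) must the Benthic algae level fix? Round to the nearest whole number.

1531100 kcal

Cumulative transfer efficiency: 0.15 × 0.11 × 0.19 × 0.15 = 0.00047025
Benthic algae energy = 720 / 0.00047025 = 1531100 kcal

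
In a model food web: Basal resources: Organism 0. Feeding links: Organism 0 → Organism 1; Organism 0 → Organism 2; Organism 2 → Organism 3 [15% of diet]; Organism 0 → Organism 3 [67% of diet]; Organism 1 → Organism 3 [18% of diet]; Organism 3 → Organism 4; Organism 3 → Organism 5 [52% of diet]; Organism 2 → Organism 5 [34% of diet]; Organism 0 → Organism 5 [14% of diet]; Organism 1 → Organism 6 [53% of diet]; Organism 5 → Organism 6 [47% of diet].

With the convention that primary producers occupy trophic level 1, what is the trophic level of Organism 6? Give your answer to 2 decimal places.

3.48

Organism 1: 1 + 1 = 2
Organism 2: 1 + 1 = 2
Organism 3: 1 + (0.15×2 + 0.67×1 + 0.18×2) = 2.33
Organism 4: 1 + 2.33 = 3.33
Organism 5: 1 + (0.52×2.33 + 0.34×2 + 0.14×1) = 3.0316
Organism 6: 1 + (0.53×2 + 0.47×3.0316) = 3.484852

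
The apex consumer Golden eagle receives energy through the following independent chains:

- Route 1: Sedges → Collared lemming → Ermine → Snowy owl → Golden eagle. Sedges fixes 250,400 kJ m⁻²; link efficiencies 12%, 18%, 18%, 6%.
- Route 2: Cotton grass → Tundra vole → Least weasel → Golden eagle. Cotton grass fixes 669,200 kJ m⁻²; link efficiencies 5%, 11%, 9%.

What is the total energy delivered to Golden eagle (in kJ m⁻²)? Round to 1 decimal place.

389.7 kJ m⁻²

Route 1: 250400 × 0.12 × 0.18 × 0.18 × 0.06 = 58.413312 kJ m⁻²
Route 2: 669200 × 0.05 × 0.11 × 0.09 = 331.254 kJ m⁻²
Total at Golden eagle: 58.413312 + 331.254 = 389.667312 kJ m⁻²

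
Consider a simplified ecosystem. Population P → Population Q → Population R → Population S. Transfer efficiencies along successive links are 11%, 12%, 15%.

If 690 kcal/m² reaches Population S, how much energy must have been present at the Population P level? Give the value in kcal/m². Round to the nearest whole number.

Cumulative transfer efficiency: 0.11 × 0.12 × 0.15 = 0.00198
Population P energy = 690 / 0.00198 = 348485 kcal/m²

348485 kcal/m²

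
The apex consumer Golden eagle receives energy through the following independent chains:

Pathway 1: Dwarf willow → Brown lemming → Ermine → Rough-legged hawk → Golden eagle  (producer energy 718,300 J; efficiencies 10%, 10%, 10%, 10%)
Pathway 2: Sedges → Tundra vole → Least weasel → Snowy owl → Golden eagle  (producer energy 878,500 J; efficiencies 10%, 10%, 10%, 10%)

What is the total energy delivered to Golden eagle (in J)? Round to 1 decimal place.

159.7 J

Pathway 1: 718300 × 0.1 × 0.1 × 0.1 × 0.1 = 71.83 J
Pathway 2: 878500 × 0.1 × 0.1 × 0.1 × 0.1 = 87.85 J
Total at Golden eagle: 71.83 + 87.85 = 159.68 J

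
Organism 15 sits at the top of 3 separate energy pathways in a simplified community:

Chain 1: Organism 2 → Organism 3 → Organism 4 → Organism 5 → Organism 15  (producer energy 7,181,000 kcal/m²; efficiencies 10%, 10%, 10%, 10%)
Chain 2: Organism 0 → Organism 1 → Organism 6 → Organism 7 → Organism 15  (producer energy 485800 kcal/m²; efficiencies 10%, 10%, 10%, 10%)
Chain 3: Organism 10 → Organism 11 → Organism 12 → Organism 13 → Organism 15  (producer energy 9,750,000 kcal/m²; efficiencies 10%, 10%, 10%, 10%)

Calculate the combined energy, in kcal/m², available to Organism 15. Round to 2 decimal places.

1741.68 kcal/m²

Chain 1: 7181000 × 0.1 × 0.1 × 0.1 × 0.1 = 718.1 kcal/m²
Chain 2: 485800 × 0.1 × 0.1 × 0.1 × 0.1 = 48.58 kcal/m²
Chain 3: 9750000 × 0.1 × 0.1 × 0.1 × 0.1 = 975 kcal/m²
Total at Organism 15: 718.1 + 48.58 + 975 = 1741.68 kcal/m²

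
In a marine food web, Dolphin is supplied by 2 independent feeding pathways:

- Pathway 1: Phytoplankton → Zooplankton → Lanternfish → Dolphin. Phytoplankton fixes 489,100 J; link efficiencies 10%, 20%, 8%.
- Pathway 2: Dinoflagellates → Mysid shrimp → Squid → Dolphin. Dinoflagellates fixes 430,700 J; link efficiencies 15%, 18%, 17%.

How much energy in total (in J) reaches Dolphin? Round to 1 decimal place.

Pathway 1: 489100 × 0.1 × 0.2 × 0.08 = 782.56 J
Pathway 2: 430700 × 0.15 × 0.18 × 0.17 = 1976.913 J
Total at Dolphin: 782.56 + 1976.913 = 2759.473 J

2759.5 J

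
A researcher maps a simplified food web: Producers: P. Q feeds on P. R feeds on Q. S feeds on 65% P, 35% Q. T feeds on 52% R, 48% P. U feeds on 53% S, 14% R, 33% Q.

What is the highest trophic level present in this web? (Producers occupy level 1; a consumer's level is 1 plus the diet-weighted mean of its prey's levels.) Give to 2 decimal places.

Q: 1 + 1 = 2
R: 1 + 2 = 3
S: 1 + (0.65×1 + 0.35×2) = 2.35
T: 1 + (0.52×3 + 0.48×1) = 3.04
U: 1 + (0.53×2.35 + 0.14×3 + 0.33×2) = 3.3255

3.33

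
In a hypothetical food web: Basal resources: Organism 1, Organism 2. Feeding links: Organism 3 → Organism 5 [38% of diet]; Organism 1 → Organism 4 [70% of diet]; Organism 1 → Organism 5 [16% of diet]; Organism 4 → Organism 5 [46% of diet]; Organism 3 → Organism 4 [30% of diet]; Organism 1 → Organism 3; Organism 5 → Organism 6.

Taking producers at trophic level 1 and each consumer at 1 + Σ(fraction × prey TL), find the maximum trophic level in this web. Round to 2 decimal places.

Organism 3: 1 + 1 = 2
Organism 4: 1 + (0.3×2 + 0.7×1) = 2.3
Organism 5: 1 + (0.16×1 + 0.38×2 + 0.46×2.3) = 2.978
Organism 6: 1 + 2.978 = 3.978

3.98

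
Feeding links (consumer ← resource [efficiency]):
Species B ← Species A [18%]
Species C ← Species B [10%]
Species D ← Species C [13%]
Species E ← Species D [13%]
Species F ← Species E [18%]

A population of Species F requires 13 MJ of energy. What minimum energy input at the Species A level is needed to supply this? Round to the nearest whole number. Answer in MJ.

237417 MJ

Cumulative transfer efficiency: 0.18 × 0.1 × 0.13 × 0.13 × 0.18 = 0.000054756
Species A energy = 13 / 0.000054756 = 237417 MJ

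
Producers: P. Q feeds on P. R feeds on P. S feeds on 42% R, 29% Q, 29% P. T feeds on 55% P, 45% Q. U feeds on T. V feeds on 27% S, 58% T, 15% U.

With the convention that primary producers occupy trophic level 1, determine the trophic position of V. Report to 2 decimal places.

Q: 1 + 1 = 2
R: 1 + 1 = 2
S: 1 + (0.42×2 + 0.29×2 + 0.29×1) = 2.71
T: 1 + (0.55×1 + 0.45×2) = 2.45
U: 1 + 2.45 = 3.45
V: 1 + (0.27×2.71 + 0.58×2.45 + 0.15×3.45) = 3.6702

3.67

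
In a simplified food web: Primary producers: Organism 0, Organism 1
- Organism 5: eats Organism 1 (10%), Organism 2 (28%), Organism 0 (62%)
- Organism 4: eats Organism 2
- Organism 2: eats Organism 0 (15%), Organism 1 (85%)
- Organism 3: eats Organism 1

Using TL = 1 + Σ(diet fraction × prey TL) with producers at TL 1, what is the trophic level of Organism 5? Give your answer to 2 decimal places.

2.28

Organism 2: 1 + (0.15×1 + 0.85×1) = 2
Organism 3: 1 + 1 = 2
Organism 4: 1 + 2 = 3
Organism 5: 1 + (0.1×1 + 0.28×2 + 0.62×1) = 2.28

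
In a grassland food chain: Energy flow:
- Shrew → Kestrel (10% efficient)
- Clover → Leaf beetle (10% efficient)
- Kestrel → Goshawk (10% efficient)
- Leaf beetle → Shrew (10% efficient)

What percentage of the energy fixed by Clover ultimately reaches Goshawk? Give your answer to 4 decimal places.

Product of link efficiencies: 0.1 × 0.1 × 0.1 × 0.1 = 0.0001
As a percentage: 0.0001 × 100 = 0.0100%

0.0100%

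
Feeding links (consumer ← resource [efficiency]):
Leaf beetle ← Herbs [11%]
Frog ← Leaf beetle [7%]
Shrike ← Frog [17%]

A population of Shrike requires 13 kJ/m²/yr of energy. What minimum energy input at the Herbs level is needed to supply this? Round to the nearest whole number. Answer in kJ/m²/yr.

9931 kJ/m²/yr

Cumulative transfer efficiency: 0.11 × 0.07 × 0.17 = 0.001309
Herbs energy = 13 / 0.001309 = 9931 kJ/m²/yr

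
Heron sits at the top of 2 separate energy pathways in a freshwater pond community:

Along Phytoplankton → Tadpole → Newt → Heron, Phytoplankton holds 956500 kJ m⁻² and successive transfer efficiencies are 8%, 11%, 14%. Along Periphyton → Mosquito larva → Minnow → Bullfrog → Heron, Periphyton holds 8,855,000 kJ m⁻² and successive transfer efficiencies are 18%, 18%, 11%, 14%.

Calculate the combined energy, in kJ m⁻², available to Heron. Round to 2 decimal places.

Via Phytoplankton: 956500 × 0.08 × 0.11 × 0.14 = 1178.408 kJ m⁻²
Via Periphyton: 8855000 × 0.18 × 0.18 × 0.11 × 0.14 = 4418.2908 kJ m⁻²
Total at Heron: 1178.408 + 4418.2908 = 5596.6988 kJ m⁻²

5596.70 kJ m⁻²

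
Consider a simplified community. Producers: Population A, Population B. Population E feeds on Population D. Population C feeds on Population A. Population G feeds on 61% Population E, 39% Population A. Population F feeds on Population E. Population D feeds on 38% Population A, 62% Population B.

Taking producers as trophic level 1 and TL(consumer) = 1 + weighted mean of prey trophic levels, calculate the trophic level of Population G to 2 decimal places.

Population C: 1 + 1 = 2
Population D: 1 + (0.38×1 + 0.62×1) = 2
Population E: 1 + 2 = 3
Population F: 1 + 3 = 4
Population G: 1 + (0.61×3 + 0.39×1) = 3.22

3.22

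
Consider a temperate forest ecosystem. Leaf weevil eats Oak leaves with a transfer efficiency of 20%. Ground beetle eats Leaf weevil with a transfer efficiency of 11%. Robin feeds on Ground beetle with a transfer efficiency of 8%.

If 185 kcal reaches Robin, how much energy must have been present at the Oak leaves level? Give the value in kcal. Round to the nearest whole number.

Cumulative transfer efficiency: 0.2 × 0.11 × 0.08 = 0.00176
Oak leaves energy = 185 / 0.00176 = 105114 kcal

105114 kcal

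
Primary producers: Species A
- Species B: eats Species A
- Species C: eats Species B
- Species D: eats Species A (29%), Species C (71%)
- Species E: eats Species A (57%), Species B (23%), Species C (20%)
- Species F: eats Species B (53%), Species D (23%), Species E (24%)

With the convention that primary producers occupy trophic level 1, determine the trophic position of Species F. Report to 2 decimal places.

Species B: 1 + 1 = 2
Species C: 1 + 2 = 3
Species D: 1 + (0.29×1 + 0.71×3) = 3.42
Species E: 1 + (0.57×1 + 0.23×2 + 0.2×3) = 2.63
Species F: 1 + (0.53×2 + 0.23×3.42 + 0.24×2.63) = 3.4778

3.48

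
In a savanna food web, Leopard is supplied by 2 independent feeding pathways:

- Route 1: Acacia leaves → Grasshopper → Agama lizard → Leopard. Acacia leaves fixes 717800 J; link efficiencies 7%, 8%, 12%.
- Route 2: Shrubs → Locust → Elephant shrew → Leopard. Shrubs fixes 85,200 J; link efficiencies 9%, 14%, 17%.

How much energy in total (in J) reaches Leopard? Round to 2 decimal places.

Route 1: 717800 × 0.07 × 0.08 × 0.12 = 482.3616 J
Route 2: 85200 × 0.09 × 0.14 × 0.17 = 182.4984 J
Total at Leopard: 482.3616 + 182.4984 = 664.86 J

664.86 J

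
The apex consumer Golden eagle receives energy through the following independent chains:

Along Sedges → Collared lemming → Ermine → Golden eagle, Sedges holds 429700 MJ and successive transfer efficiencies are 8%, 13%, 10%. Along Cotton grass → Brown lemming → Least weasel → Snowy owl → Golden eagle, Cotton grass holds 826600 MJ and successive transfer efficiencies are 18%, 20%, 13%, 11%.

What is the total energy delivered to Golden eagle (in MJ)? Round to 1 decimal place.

Via Sedges: 429700 × 0.08 × 0.13 × 0.1 = 446.888 MJ
Via Cotton grass: 826600 × 0.18 × 0.2 × 0.13 × 0.11 = 425.53368 MJ
Total at Golden eagle: 446.888 + 425.53368 = 872.42168 MJ

872.4 MJ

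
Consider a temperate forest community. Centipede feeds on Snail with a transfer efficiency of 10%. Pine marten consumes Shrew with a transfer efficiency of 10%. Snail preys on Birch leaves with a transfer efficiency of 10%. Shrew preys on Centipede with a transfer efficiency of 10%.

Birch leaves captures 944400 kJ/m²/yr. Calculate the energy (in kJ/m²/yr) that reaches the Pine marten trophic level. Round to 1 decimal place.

Snail: 944400 × 0.1 = 94440 kJ/m²/yr
Centipede: 94440 × 0.1 = 9444 kJ/m²/yr
Shrew: 9444 × 0.1 = 944.4 kJ/m²/yr
Pine marten: 944.4 × 0.1 = 94.44 kJ/m²/yr

94.4 kJ/m²/yr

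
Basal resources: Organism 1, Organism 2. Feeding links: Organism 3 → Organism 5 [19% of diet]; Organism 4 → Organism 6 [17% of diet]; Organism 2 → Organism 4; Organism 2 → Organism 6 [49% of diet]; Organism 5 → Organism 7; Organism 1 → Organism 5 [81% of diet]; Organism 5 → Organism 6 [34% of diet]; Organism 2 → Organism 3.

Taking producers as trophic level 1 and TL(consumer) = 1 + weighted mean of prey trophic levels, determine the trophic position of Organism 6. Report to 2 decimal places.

2.57

Organism 3: 1 + 1 = 2
Organism 4: 1 + 1 = 2
Organism 5: 1 + (0.81×1 + 0.19×2) = 2.19
Organism 6: 1 + (0.49×1 + 0.34×2.19 + 0.17×2) = 2.5746
Organism 7: 1 + 2.19 = 3.19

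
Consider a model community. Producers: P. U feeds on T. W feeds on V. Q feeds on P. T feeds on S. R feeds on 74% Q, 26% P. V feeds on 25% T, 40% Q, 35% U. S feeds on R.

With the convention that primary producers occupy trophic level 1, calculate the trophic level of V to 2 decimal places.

4.99

Q: 1 + 1 = 2
R: 1 + (0.74×2 + 0.26×1) = 2.74
S: 1 + 2.74 = 3.74
T: 1 + 3.74 = 4.74
U: 1 + 4.74 = 5.74
V: 1 + (0.25×4.74 + 0.4×2 + 0.35×5.74) = 4.994
W: 1 + 4.994 = 5.994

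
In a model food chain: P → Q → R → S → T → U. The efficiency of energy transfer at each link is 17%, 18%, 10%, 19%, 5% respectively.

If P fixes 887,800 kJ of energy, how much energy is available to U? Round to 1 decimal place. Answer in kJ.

25.8 kJ

Q: 887800 × 0.17 = 150926 kJ
R: 150926 × 0.18 = 27166.68 kJ
S: 27166.68 × 0.1 = 2716.668 kJ
T: 2716.668 × 0.19 = 516.16692 kJ
U: 516.16692 × 0.05 = 25.808346 kJ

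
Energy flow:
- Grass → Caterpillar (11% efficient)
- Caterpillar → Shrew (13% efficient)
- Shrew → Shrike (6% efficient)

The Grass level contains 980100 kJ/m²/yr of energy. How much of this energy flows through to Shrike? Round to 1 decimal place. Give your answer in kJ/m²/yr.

Caterpillar: 980100 × 0.11 = 107811 kJ/m²/yr
Shrew: 107811 × 0.13 = 14015.43 kJ/m²/yr
Shrike: 14015.43 × 0.06 = 840.9258 kJ/m²/yr

840.9 kJ/m²/yr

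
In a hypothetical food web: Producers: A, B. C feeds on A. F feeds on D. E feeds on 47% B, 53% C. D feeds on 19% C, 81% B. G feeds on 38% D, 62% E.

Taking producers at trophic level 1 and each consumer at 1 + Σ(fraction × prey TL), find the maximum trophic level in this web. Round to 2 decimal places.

C: 1 + 1 = 2
D: 1 + (0.19×2 + 0.81×1) = 2.19
E: 1 + (0.47×1 + 0.53×2) = 2.53
F: 1 + 2.19 = 3.19
G: 1 + (0.38×2.19 + 0.62×2.53) = 3.4008

3.40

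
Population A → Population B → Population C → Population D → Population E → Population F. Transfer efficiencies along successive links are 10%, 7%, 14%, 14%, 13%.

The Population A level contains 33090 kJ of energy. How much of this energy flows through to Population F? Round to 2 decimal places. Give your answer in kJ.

Population B: 33090 × 0.1 = 3309 kJ
Population C: 3309 × 0.07 = 231.63 kJ
Population D: 231.63 × 0.14 = 32.4282 kJ
Population E: 32.4282 × 0.14 = 4.539948 kJ
Population F: 4.539948 × 0.13 = 0.59019324 kJ

0.59 kJ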